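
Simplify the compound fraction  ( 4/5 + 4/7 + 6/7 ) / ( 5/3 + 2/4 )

Numerator: 4/5 + 4/7 + 6/7 = 78/35
Denominator: 5/3 + 2/4 = 13/6
Divide: (78/35) · (6/13) = 36/35

36/35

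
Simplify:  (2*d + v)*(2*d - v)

Product of conjugates: (P+Q)(P-Q) = P**2 - Q**2.

4*d**2 - v**2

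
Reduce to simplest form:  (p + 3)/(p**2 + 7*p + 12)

1/(p + 4)

Factor: p**2 + 7*p + 12 = (p + 4)*(p + 3)
Cancel the common factor (p + 3).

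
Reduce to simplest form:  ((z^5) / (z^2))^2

Inside the bracket: z^3
Raise to the power 2: z^6

z^6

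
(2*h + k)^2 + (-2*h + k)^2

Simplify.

8*h^2 + 2*k^2

Write as f(k,(2*h)) + f(k,-(2*h)) and expand.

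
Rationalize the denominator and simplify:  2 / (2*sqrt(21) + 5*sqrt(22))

Multiply numerator and denominator by -2*sqrt(21) + 5*sqrt(22).
Denominator becomes 466; numerator becomes -4*sqrt(21) + 10*sqrt(22).

(-2*sqrt(21) + 5*sqrt(22))/233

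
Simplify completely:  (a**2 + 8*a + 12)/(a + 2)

Factor: a**2 + 8*a + 12 = (a + 2)*(a + 6)
Cancel the common factor (a + 2).

a + 6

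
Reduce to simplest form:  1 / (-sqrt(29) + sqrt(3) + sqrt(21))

(5*sqrt(29) + 11*sqrt(21) + 47*sqrt(3) + 6*sqrt(203))/227

Group as (sqrt(3) + sqrt(21)) - sqrt(29); multiply by (sqrt(3) + sqrt(21)) + sqrt(29), then rationalise the remaining surd.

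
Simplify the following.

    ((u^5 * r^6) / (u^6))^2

Inside the bracket: (u^-1) * r^6
Raise to the power 2: (u^-2) * r^12

r^12/u^2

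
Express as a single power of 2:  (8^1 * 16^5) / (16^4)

2^7

8^1 = 2^3; 16^5 = 2^20; 16^4 = 2^16
Combine exponents: 2^7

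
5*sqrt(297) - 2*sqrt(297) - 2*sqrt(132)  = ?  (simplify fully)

5*sqrt(297) = 15*sqrt(33); 2*sqrt(297) = 6*sqrt(33); 2*sqrt(132) = 4*sqrt(33)
Combine: (15 - 6 - 4)·sqrt(33) = 5*sqrt(33)

5*sqrt(33)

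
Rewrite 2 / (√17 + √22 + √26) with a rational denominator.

(-8*√2431 + 26*√26 + 42*√22 + 62*√17)/1327

Group as (√22 + √26) + √17; multiply by (√22 + √26) - √17, then rationalise the remaining surd.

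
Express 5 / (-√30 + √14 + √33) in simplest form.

(-85*√30 + 55*√33 + 245*√14 + 60*√385)/1559

Group as (√14 + √33) - √30; multiply by (√14 + √33) + √30, then rationalise the remaining surd.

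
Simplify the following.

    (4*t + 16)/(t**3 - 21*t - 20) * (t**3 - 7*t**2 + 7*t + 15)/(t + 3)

(4*t - 12)/(t + 3)

Factor: 4*t + 16 = 4*(t + 4);  t**3 - 21*t - 20 = (t + 4)*(t - 5)*(t + 1);  t**3 - 7*t**2 + 7*t + 15 = (t - 5)*(t + 1)*(t - 3)
Cancel the common factors (t + 4), (t + 1), (t - 5).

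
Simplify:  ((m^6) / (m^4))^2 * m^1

Inside the bracket: m^2
Raise to the power 2: m^4
Multiply by m^1: add exponents.

m^5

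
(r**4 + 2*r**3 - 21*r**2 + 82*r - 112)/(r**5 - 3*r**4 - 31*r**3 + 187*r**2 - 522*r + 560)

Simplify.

Factor: r**4 + 2*r**3 - 21*r**2 + 82*r - 112 = (r + 7)*(r**2 - 3*r + 8)*(r - 2);  r**5 - 3*r**4 - 31*r**3 + 187*r**2 - 522*r + 560 = (r - 2)*(r**2 - 3*r + 8)*(r + 7)*(r - 5)
Cancel the common factors (r**2 - 3*r + 8), (r - 2), (r + 7).

1/(r - 5)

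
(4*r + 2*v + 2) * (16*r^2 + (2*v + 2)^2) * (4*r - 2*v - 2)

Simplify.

256*r^4 - 16*v^4 - 64*v^3 - 96*v^2 - 64*v - 16

Telescope via difference of squares: ((4*r)+(2*v + 2))((4*r)-(2*v + 2)) = 16*r^2 - 4*v^2 - 8*v - 4, then repeat with the next factor.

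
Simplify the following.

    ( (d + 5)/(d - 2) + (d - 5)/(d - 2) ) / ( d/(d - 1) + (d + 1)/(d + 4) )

(2*d^3 + 6*d^2 - 8*d)/(2*d^3 - 9*d + 2)

Numerator: (d + 5)/(d - 2) + (d - 5)/(d - 2) = 2*d/(d - 2)
Denominator: d/(d - 1) + (d + 1)/(d + 4) = (2*d^2 + 4*d - 1)/(d^2 + 3*d - 4)
Divide: (2*d/(d - 2)) · ((d^2 + 3*d - 4)/(2*d^2 + 4*d - 1)) = (2*d^3 + 6*d^2 - 8*d)/(2*d^3 - 9*d + 2)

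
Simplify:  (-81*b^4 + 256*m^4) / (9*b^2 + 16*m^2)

-9*b^2 + 16*m^2

-81*b^4 + 256*m^4 factors as -(3*b - 4*m)*(3*b + 4*m)*(9*b^2 + 16*m^2).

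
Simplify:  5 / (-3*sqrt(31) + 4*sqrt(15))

(-15*sqrt(31) - 20*sqrt(15))/39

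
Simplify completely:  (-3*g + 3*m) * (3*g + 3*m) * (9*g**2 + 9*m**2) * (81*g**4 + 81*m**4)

Telescope via difference of squares: ((3*m)+(3*g))((3*m)-(3*g)) = -9*g**2 + 9*m**2, then repeat with the next factor.

-6561*g**8 + 6561*m**8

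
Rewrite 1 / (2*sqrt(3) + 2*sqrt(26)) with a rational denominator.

Multiply numerator and denominator by -2*sqrt(3) + 2*sqrt(26).
Denominator becomes 92; numerator becomes -2*sqrt(3) + 2*sqrt(26).

(-sqrt(3) + sqrt(26))/46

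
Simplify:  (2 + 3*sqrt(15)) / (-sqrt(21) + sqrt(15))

(-9*sqrt(35) - 45 - 2*sqrt(21) - 2*sqrt(15))/6

Multiply numerator and denominator by sqrt(15) + sqrt(21).
Denominator becomes -6; numerator becomes 2*sqrt(15) + 2*sqrt(21) + 45 + 9*sqrt(35).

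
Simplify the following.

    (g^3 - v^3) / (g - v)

g^2 + g*v + v^2

Apply the difference-of-cubes factorisation and cancel (g - v).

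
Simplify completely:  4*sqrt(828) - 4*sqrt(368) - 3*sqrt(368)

-4*sqrt(23)

4*sqrt(828) = 24*sqrt(23); 4*sqrt(368) = 16*sqrt(23); 3*sqrt(368) = 12*sqrt(23)
Combine: (24 - 16 - 12)·sqrt(23) = -4*sqrt(23)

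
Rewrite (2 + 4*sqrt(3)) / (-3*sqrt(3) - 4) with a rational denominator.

(-28 + 10*sqrt(3))/11

Multiply numerator and denominator by -4 + 3*sqrt(3).
Denominator becomes -11; numerator becomes -10*sqrt(3) + 28.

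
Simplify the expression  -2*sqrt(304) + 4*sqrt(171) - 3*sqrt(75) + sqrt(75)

-10*sqrt(3) + 4*sqrt(19)

2*sqrt(304) = 8*sqrt(19); 4*sqrt(171) = 12*sqrt(19); 3*sqrt(75) = 15*sqrt(3); sqrt(75) = 5*sqrt(3)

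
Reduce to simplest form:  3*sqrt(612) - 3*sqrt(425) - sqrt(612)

3*sqrt(612) = 18*sqrt(17); 3*sqrt(425) = 15*sqrt(17); sqrt(612) = 6*sqrt(17)
Combine: (18 - 15 - 6)·sqrt(17) = -3*sqrt(17)

-3*sqrt(17)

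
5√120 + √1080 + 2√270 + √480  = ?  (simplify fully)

5√120 = 10*√30; √1080 = 6*√30; 2√270 = 6*√30; √480 = 4*√30
Combine: (10 + 6 + 6 + 4)·√30 = 26*√30

26*√30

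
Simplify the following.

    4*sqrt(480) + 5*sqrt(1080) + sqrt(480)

50*sqrt(30)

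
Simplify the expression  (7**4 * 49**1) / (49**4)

7**(-2)

7**4 = 7**4; 49**1 = 7**2; 49**4 = 7**8
Combine exponents: 7**(-2)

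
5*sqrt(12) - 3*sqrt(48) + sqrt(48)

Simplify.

5*sqrt(12) = 10*sqrt(3); 3*sqrt(48) = 12*sqrt(3); sqrt(48) = 4*sqrt(3)
Combine: (10 - 12 + 4)·sqrt(3) = 2*sqrt(3)

2*sqrt(3)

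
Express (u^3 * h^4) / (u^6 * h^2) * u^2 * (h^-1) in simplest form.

h/u

Quotient: (u^-3) * h^2
Multiply by u^2 * (h^-1): add exponents.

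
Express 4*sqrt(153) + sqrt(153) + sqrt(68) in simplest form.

17*sqrt(17)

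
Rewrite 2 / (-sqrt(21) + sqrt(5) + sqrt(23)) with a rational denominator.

(-14*sqrt(21) + 6*sqrt(23) + 78*sqrt(5) + 4*sqrt(2415))/411

Group as (sqrt(5) + sqrt(23)) - sqrt(21); multiply by (sqrt(5) + sqrt(23)) + sqrt(21), then rationalise the remaining surd.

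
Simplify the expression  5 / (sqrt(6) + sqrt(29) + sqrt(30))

(-60*sqrt(145) + 25*sqrt(30) + 35*sqrt(29) + 265*sqrt(6))/671

Group as (sqrt(6) + sqrt(29)) + sqrt(30); multiply by (sqrt(6) + sqrt(29)) - sqrt(30), then rationalise the remaining surd.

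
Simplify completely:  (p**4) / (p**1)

p**3

Quotient: p**3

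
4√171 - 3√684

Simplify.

-6*√19

4√171 = 12*√19; 3√684 = 18*√19
Combine: (12 - 18)·√19 = -6*√19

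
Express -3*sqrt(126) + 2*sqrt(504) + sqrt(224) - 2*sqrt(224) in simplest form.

3*sqrt(126) = 9*sqrt(14); 2*sqrt(504) = 12*sqrt(14); sqrt(224) = 4*sqrt(14); 2*sqrt(224) = 8*sqrt(14)
Combine: (-9 + 12 + 4 - 8)·sqrt(14) = -sqrt(14)

-sqrt(14)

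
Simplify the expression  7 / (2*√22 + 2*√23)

Multiply numerator and denominator by -2*√22 + 2*√23.
Denominator becomes 4; numerator becomes -14*√22 + 14*√23.

(-7*√22 + 7*√23)/2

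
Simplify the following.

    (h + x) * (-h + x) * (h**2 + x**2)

Pair the conjugate factors: (x+h)(x-h) = -h**2 + x**2, then repeat with the next factor.

-h**4 + x**4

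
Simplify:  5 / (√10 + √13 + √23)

(-√2990 + 10*√13 + 13*√10)/52

Group as (√10 + √23) + √13; multiply by (√10 + √23) - √13, then rationalise the remaining surd.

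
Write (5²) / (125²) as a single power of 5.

5^(-4)

5² = 5^2; 125² = 5^6
Combine exponents: 5^(-4)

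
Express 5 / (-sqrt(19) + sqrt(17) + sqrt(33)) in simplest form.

Group as (sqrt(17) + sqrt(33)) - sqrt(19); multiply by (sqrt(17) + sqrt(33)) + sqrt(19), then rationalise the remaining surd.

(-155*sqrt(19) + 15*sqrt(33) + 175*sqrt(17) + 10*sqrt(10659))/1283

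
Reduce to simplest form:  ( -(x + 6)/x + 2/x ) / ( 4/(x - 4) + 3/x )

(-x² + 16)/(7*x - 12)

Numerator: -(x + 6)/x + 2/x = (-x - 4)/x
Denominator: 4/(x - 4) + 3/x = (7*x - 12)/(x² - 4*x)
Divide: ((-x - 4)/x) · ((x² - 4*x)/(7*x - 12)) = (-x² + 16)/(7*x - 12)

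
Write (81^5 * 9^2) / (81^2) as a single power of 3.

81^5 = 3^20; 9^2 = 3^4; 81^2 = 3^8
Combine exponents: 3^16

3^16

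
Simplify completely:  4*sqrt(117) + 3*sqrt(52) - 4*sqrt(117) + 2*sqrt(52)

4*sqrt(117) = 12*sqrt(13); 3*sqrt(52) = 6*sqrt(13); 4*sqrt(117) = 12*sqrt(13); 2*sqrt(52) = 4*sqrt(13)
Combine: (12 + 6 - 12 + 4)·sqrt(13) = 10*sqrt(13)

10*sqrt(13)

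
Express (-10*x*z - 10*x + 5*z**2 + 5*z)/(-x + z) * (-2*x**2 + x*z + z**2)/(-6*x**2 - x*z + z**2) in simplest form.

(10*x*z + 10*x - 5*z**2 - 5*z)/(3*x - z)

Factor: -10*x*z - 10*x + 5*z**2 + 5*z = 5*(z + 1)*(-2*x + z);  -2*x**2 + x*z + z**2 = (2*x + z)*(-x + z);  -6*x**2 - x*z + z**2 = (-3*x + z)*(2*x + z)
Cancel the common factors (2*x + z), (-x + z).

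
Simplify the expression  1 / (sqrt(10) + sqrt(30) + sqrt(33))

Group as (sqrt(10) + sqrt(30)) + sqrt(33); multiply by (sqrt(10) + sqrt(30)) - sqrt(33), then rationalise the remaining surd.

(-60*sqrt(11) + 7*sqrt(33) + 13*sqrt(30) + 53*sqrt(10))/1151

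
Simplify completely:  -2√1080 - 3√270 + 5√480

2√1080 = 12*√30; 3√270 = 9*√30; 5√480 = 20*√30
Combine: (-12 - 9 + 20)·√30 = -√30

-√30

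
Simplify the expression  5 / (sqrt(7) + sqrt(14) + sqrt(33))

(-35*sqrt(66) - 30*sqrt(33) + 65*sqrt(14) + 100*sqrt(7))/124

Group as (sqrt(14) + sqrt(33)) + sqrt(7); multiply by (sqrt(14) + sqrt(33)) - sqrt(7), then rationalise the remaining surd.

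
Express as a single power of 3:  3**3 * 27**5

3**18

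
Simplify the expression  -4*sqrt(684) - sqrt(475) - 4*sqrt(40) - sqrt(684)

-35*sqrt(19) - 8*sqrt(10)

4*sqrt(684) = 24*sqrt(19); sqrt(475) = 5*sqrt(19); 4*sqrt(40) = 8*sqrt(10); sqrt(684) = 6*sqrt(19)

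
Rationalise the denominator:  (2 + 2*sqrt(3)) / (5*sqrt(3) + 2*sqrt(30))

(-30 - 10*sqrt(3) + 4*sqrt(30) + 12*sqrt(10))/45

Multiply numerator and denominator by -2*sqrt(30) + 5*sqrt(3).
Denominator becomes -45; numerator becomes -12*sqrt(10) - 4*sqrt(30) + 10*sqrt(3) + 30.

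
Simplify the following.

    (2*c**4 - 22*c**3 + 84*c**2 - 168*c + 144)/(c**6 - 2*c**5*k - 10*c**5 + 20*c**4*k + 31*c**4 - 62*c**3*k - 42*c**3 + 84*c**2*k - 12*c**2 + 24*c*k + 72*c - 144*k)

Factor: 2*c**4 - 22*c**3 + 84*c**2 - 168*c + 144 = 2*(c - 6)*(c - 2)*(c**2 - 3*c + 6);  c**6 - 2*c**5*k - 10*c**5 + 20*c**4*k + 31*c**4 - 62*c**3*k - 42*c**3 + 84*c**2*k - 12*c**2 + 24*c*k + 72*c - 144*k = (c - 2*k)*(c - 6)*(c**2 - 3*c + 6)*(c + 1)*(c - 2)
Cancel the common factors (c**2 - 3*c + 6), (c - 2), (c - 6).

2/(c**2 - 2*c*k + c - 2*k)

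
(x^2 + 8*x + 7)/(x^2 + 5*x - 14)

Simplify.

(x + 1)/(x - 2)

Factor: x^2 + 8*x + 7 = (x + 7)*(x + 1);  x^2 + 5*x - 14 = (x - 2)*(x + 7)
Cancel the common factor (x + 7).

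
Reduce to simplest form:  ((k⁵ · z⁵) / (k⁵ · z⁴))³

Inside the bracket: z¹
Raise to the power 3: z³

z³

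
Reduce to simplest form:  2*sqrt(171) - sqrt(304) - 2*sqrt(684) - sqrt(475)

-15*sqrt(19)

2*sqrt(171) = 6*sqrt(19); sqrt(304) = 4*sqrt(19); 2*sqrt(684) = 12*sqrt(19); sqrt(475) = 5*sqrt(19)
Combine: (6 - 4 - 12 - 5)·sqrt(19) = -15*sqrt(19)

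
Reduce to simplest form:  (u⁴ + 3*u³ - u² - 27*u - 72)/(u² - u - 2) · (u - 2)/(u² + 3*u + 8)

(u² - 9)/(u + 1)

Factor: u⁴ + 3*u³ - u² - 27*u - 72 = (u² + 3*u + 8)·(u - 3)·(u + 3);  u² - u - 2 = (u + 1)·(u - 2)
Cancel the common factors (u² + 3*u + 8), (u - 2).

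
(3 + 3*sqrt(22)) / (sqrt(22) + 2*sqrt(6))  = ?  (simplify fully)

Multiply numerator and denominator by -2*sqrt(6) + sqrt(22).
Denominator becomes -2; numerator becomes -12*sqrt(33) - 6*sqrt(6) + 3*sqrt(22) + 66.

(-66 - 3*sqrt(22) + 6*sqrt(6) + 12*sqrt(33))/2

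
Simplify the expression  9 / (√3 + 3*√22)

(-3*√3 + 9*√22)/65

Multiply numerator and denominator by -√3 + 3*√22.
Denominator becomes 195; numerator becomes -9*√3 + 27*√22.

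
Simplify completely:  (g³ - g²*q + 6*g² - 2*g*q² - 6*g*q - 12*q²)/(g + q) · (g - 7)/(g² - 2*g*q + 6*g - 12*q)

g - 7

Factor: g³ - g²*q + 6*g² - 2*g*q² - 6*g*q - 12*q² = (g + q)·(g - 2*q)·(g + 6);  g² - 2*g*q + 6*g - 12*q = (g - 2*q)·(g + 6)
Cancel the common factors (g + q), (g - 2*q), (g + 6).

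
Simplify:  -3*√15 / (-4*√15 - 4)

(-3*√15 + 45)/56

Multiply numerator and denominator by -4 + 4*√15.
Denominator becomes -224; numerator becomes -180 + 12*√15.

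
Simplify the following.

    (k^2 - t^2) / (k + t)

k - t

Factor k^2 - t^2 and cancel (k + t).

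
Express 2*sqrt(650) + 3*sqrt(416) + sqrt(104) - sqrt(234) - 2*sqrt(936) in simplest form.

9*sqrt(26)

2*sqrt(650) = 10*sqrt(26); 3*sqrt(416) = 12*sqrt(26); sqrt(104) = 2*sqrt(26); sqrt(234) = 3*sqrt(26); 2*sqrt(936) = 12*sqrt(26)
Combine: (10 + 12 + 2 - 3 - 12)·sqrt(26) = 9*sqrt(26)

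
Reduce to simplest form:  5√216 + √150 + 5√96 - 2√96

47*√6

5√216 = 30*√6; √150 = 5*√6; 5√96 = 20*√6; 2√96 = 8*√6
Combine: (30 + 5 + 20 - 8)·√6 = 47*√6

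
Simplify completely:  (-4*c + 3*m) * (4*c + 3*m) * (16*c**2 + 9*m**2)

-256*c**4 + 81*m**4

Pair the conjugate factors: ((3*m)+(4*c))((3*m)-(4*c)) = -16*c**2 + 9*m**2, then repeat with the next factor.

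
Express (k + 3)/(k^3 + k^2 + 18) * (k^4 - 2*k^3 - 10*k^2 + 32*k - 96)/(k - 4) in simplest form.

k + 4

Factor: k^3 + k^2 + 18 = (k^2 - 2*k + 6)*(k + 3);  k^4 - 2*k^3 - 10*k^2 + 32*k - 96 = (k^2 - 2*k + 6)*(k + 4)*(k - 4)
Cancel the common factors (k^2 - 2*k + 6), (k + 3), (k - 4).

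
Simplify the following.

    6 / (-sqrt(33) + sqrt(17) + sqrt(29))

Group as (sqrt(17) + sqrt(29)) - sqrt(33); multiply by (sqrt(17) + sqrt(29)) + sqrt(33), then rationalise the remaining surd.

(-26*sqrt(33) + 42*sqrt(29) + 90*sqrt(17) + 4*sqrt(16269))/601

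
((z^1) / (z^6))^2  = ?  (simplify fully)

Inside the bracket: (z^-5)
Raise to the power 2: (z^-10)

z^(-10)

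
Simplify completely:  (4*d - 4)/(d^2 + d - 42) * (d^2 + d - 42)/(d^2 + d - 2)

Factor: 4*d - 4 = 4*(d - 1);  d^2 + d - 42 = (d + 7)*(d - 6);  d^2 + d - 42 = (d - 6)*(d + 7);  d^2 + d - 2 = (d - 1)*(d + 2)
Cancel the common factors (d - 1), (d + 7), (d - 6).

4/(d + 2)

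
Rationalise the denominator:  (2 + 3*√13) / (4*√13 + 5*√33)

Multiply numerator and denominator by -5*√33 + 4*√13.
Denominator becomes -617; numerator becomes -15*√429 - 10*√33 + 8*√13 + 156.

(-156 - 8*√13 + 10*√33 + 15*√429)/617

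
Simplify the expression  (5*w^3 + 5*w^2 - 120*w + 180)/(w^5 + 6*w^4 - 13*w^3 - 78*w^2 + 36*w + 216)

5/(w^2 + 5*w + 6)

Factor: 5*w^3 + 5*w^2 - 120*w + 180 = 5*(w + 6)*(w - 2)*(w - 3);  w^5 + 6*w^4 - 13*w^3 - 78*w^2 + 36*w + 216 = (w - 2)*(w + 6)*(w + 2)*(w - 3)*(w + 3)
Cancel the common factors (w + 6), (w - 3), (w - 2).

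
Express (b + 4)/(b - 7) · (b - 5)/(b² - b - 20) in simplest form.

1/(b - 7)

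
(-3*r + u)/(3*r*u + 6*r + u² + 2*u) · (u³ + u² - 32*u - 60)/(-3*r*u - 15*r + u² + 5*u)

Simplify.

Factor: 3*r*u + 6*r + u² + 2*u = (3*r + u)·(u + 2);  u³ + u² - 32*u - 60 = (u - 6)·(u + 5)·(u + 2);  -3*r*u - 15*r + u² + 5*u = (-3*r + u)·(u + 5)
Cancel the common factors (u + 2), (u + 5), (-3*r + u).

(u - 6)/(3*r + u)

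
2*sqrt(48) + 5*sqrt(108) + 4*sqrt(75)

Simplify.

58*sqrt(3)

2*sqrt(48) = 8*sqrt(3); 5*sqrt(108) = 30*sqrt(3); 4*sqrt(75) = 20*sqrt(3)
Combine: (8 + 30 + 20)·sqrt(3) = 58*sqrt(3)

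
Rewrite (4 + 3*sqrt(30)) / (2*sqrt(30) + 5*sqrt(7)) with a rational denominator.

(-180 - 8*sqrt(30) + 20*sqrt(7) + 15*sqrt(210))/55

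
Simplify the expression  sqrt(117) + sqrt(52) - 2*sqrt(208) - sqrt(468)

sqrt(117) = 3*sqrt(13); sqrt(52) = 2*sqrt(13); 2*sqrt(208) = 8*sqrt(13); sqrt(468) = 6*sqrt(13)
Combine: (3 + 2 - 8 - 6)·sqrt(13) = -9*sqrt(13)

-9*sqrt(13)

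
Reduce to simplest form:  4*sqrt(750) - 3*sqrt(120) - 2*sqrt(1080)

2*sqrt(30)

4*sqrt(750) = 20*sqrt(30); 3*sqrt(120) = 6*sqrt(30); 2*sqrt(1080) = 12*sqrt(30)
Combine: (20 - 6 - 12)·sqrt(30) = 2*sqrt(30)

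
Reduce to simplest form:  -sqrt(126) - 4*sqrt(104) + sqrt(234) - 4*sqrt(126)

-15*sqrt(14) - 5*sqrt(26)

sqrt(126) = 3*sqrt(14); 4*sqrt(104) = 8*sqrt(26); sqrt(234) = 3*sqrt(26); 4*sqrt(126) = 12*sqrt(14)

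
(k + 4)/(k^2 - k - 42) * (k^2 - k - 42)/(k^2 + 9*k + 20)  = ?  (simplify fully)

Factor: k^2 - k - 42 = (k + 6)*(k - 7);  k^2 - k - 42 = (k + 6)*(k - 7);  k^2 + 9*k + 20 = (k + 5)*(k + 4)
Cancel the common factors (k + 4), (k + 6), (k - 7).

1/(k + 5)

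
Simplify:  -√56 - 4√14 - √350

√56 = 2*√14; 4√14 = 4*√14; √350 = 5*√14
Combine: (-2 - 4 - 5)·√14 = -11*√14

-11*√14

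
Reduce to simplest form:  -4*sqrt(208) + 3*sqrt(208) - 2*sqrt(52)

-8*sqrt(13)

4*sqrt(208) = 16*sqrt(13); 3*sqrt(208) = 12*sqrt(13); 2*sqrt(52) = 4*sqrt(13)
Combine: (-16 + 12 - 4)·sqrt(13) = -8*sqrt(13)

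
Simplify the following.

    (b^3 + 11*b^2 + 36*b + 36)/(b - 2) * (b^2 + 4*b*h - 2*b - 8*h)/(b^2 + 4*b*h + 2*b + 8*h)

b^2 + 9*b + 18

Factor: b^3 + 11*b^2 + 36*b + 36 = (b + 3)*(b + 2)*(b + 6);  b^2 + 4*b*h - 2*b - 8*h = (b - 2)*(b + 4*h);  b^2 + 4*b*h + 2*b + 8*h = (b + 2)*(b + 4*h)
Cancel the common factors (b - 2), (b + 2), (b + 4*h).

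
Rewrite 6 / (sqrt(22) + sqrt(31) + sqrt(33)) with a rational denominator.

(-11*sqrt(186) + 10*sqrt(33) + 12*sqrt(31) + 21*sqrt(22))/194

Group as (sqrt(22) + sqrt(31)) + sqrt(33); multiply by (sqrt(22) + sqrt(31)) - sqrt(33), then rationalise the remaining surd.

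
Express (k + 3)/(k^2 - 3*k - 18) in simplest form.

Factor: k^2 - 3*k - 18 = (k + 3)*(k - 6)
Cancel the common factor (k + 3).

1/(k - 6)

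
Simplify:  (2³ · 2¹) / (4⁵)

2³ = 2^3; 2¹ = 2^1; 4⁵ = 2^10
Combine exponents: 2^(-6)

2^(-6)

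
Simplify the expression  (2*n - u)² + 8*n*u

Expanding gives 4*n² + 4*n*u + u², a perfect square.

(2*n + u)²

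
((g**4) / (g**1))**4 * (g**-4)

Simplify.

g**8

Inside the bracket: g**3
Raise to the power 4: g**12
Multiply by (g**-4): add exponents.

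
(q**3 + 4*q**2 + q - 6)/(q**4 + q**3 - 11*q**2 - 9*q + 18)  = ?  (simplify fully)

1/(q - 3)

Factor: q**3 + 4*q**2 + q - 6 = (q + 2)*(q - 1)*(q + 3);  q**4 + q**3 - 11*q**2 - 9*q + 18 = (q - 1)*(q - 3)*(q + 2)*(q + 3)
Cancel the common factors (q + 2), (q - 1), (q + 3).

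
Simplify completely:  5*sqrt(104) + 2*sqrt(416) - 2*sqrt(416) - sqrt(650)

5*sqrt(26)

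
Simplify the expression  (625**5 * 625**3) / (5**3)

5**29

625**5 = 5**20; 625**3 = 5**12; 5**3 = 5**3
Combine exponents: 5**29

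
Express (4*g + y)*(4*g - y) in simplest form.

(4*g)^2 - (y)^2 = 16*g^2 - y^2.

16*g^2 - y^2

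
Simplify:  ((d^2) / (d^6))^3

Inside the bracket: (d^-4)
Raise to the power 3: (d^-12)

d^(-12)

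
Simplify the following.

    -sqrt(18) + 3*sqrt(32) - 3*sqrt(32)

sqrt(18) = 3*sqrt(2); 3*sqrt(32) = 12*sqrt(2); 3*sqrt(32) = 12*sqrt(2)
Combine: (-3 + 12 - 12)·sqrt(2) = -3*sqrt(2)

-3*sqrt(2)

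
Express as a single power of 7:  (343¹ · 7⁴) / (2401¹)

343¹ = 7^3; 7⁴ = 7^4; 2401¹ = 7^4
Combine exponents: 7^3

7^3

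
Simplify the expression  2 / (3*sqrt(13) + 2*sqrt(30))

(-6*sqrt(13) + 4*sqrt(30))/3

Multiply numerator and denominator by -3*sqrt(13) + 2*sqrt(30).
Denominator becomes 3; numerator becomes -6*sqrt(13) + 4*sqrt(30).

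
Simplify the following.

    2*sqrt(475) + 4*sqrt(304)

26*sqrt(19)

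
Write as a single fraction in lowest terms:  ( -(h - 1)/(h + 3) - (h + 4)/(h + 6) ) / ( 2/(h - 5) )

Numerator: -(h - 1)/(h + 3) - (h + 4)/(h + 6) = (-2*h^2 - 12*h - 6)/(h^2 + 9*h + 18)
Denominator: 2/(h - 5) = 2/(h - 5)
Divide: ((-2*h^2 - 12*h - 6)/(h^2 + 9*h + 18)) · (h/2 - 5/2) = (-h^3 - h^2 + 27*h + 15)/(h^2 + 9*h + 18)

(-h^3 - h^2 + 27*h + 15)/(h^2 + 9*h + 18)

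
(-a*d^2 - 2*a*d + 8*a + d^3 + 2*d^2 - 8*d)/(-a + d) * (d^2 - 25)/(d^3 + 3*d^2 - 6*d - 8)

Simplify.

Factor: -a*d^2 - 2*a*d + 8*a + d^3 + 2*d^2 - 8*d = (d + 4)*(-a + d)*(d - 2);  d^2 - 25 = (d - 5)*(d + 5);  d^3 + 3*d^2 - 6*d - 8 = (d - 2)*(d + 4)*(d + 1)
Cancel the common factors (-a + d), (d - 2), (d + 4).

(d^2 - 25)/(d + 1)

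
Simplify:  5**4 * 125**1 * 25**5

5**4 = 5**4; 125**1 = 5**3; 25**5 = 5**10
Combine exponents: 5**17

5**17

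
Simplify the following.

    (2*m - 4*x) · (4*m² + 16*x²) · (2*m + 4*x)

((2*m)+(4*x))((2*m)-(4*x)) = 4*m² - 16*x²; continue pairing.

16*m⁴ - 256*x⁴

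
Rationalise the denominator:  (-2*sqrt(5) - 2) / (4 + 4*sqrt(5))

Multiply numerator and denominator by -4*sqrt(5) + 4.
Denominator becomes -64; numerator becomes 32.

-1/2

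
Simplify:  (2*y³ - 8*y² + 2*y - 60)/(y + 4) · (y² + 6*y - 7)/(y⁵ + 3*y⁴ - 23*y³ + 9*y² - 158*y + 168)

Factor: 2*y³ - 8*y² + 2*y - 60 = 2·(y² + y + 6)·(y - 5);  y² + 6*y - 7 = (y + 7)·(y - 1);  y⁵ + 3*y⁴ - 23*y³ + 9*y² - 158*y + 168 = (y² + y + 6)·(y - 4)·(y + 7)·(y - 1)
Cancel the common factors (y² + y + 6), (y - 1), (y + 7).

(2*y - 10)/(y² - 16)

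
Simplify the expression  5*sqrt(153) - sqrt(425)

5*sqrt(153) = 15*sqrt(17); sqrt(425) = 5*sqrt(17)
Combine: (15 - 5)·sqrt(17) = 10*sqrt(17)

10*sqrt(17)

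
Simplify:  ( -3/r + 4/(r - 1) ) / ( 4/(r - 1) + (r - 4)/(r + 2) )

(r^2 + 5*r + 6)/(r^3 - r^2 + 12*r)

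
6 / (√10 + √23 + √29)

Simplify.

(-3*√6670 + 6*√29 + 24*√23 + 63*√10)/226

Group as (√23 + √29) + √10; multiply by (√23 + √29) - √10, then rationalise the remaining surd.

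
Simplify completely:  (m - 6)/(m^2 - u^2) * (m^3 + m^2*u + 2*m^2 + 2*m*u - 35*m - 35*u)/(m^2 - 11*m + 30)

Factor: m^2 - u^2 = (m - u)*(m + u);  m^3 + m^2*u + 2*m^2 + 2*m*u - 35*m - 35*u = (m - 5)*(m + u)*(m + 7);  m^2 - 11*m + 30 = (m - 6)*(m - 5)
Cancel the common factors (m - 6), (m + u), (m - 5).

(-m - 7)/(-m + u)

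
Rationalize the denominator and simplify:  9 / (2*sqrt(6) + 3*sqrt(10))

(-6*sqrt(6) + 9*sqrt(10))/22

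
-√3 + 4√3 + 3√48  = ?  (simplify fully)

√3 = √3; 4√3 = 4*√3; 3√48 = 12*√3
Combine: (-1 + 4 + 12)·√3 = 15*√3

15*√3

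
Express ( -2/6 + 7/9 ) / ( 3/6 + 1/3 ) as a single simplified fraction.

Numerator: -2/6 + 7/9 = 4/9
Denominator: 3/6 + 1/3 = 5/6
Divide: (4/9) · (6/5) = 8/15

8/15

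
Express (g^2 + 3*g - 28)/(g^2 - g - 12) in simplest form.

(g + 7)/(g + 3)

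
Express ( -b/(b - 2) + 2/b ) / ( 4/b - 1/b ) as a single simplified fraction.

Numerator: -b/(b - 2) + 2/b = (-b^2 + 2*b - 4)/(b^2 - 2*b)
Denominator: 4/b - 1/b = 3/b
Divide: ((-b^2 + 2*b - 4)/(b^2 - 2*b)) · (b/3) = (-b^2 + 2*b - 4)/(3*b - 6)

(-b^2 + 2*b - 4)/(3*b - 6)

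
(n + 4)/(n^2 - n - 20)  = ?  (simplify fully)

1/(n - 5)

Factor: n^2 - n - 20 = (n + 4)*(n - 5)
Cancel the common factor (n + 4).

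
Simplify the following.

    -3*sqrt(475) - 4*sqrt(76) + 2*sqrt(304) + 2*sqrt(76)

3*sqrt(475) = 15*sqrt(19); 4*sqrt(76) = 8*sqrt(19); 2*sqrt(304) = 8*sqrt(19); 2*sqrt(76) = 4*sqrt(19)
Combine: (-15 - 8 + 8 + 4)·sqrt(19) = -11*sqrt(19)

-11*sqrt(19)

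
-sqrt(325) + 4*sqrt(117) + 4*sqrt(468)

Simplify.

31*sqrt(13)

sqrt(325) = 5*sqrt(13); 4*sqrt(117) = 12*sqrt(13); 4*sqrt(468) = 24*sqrt(13)
Combine: (-5 + 12 + 24)·sqrt(13) = 31*sqrt(13)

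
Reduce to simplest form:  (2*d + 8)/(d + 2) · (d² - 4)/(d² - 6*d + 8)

Factor: 2*d + 8 = 2·(d + 4);  d² - 4 = (d - 2)·(d + 2);  d² - 6*d + 8 = (d - 2)·(d - 4)
Cancel the common factors (d - 2), (d + 2).

(2*d + 8)/(d - 4)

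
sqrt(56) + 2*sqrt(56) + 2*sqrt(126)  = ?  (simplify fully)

12*sqrt(14)

sqrt(56) = 2*sqrt(14); 2*sqrt(56) = 4*sqrt(14); 2*sqrt(126) = 6*sqrt(14)
Combine: (2 + 4 + 6)·sqrt(14) = 12*sqrt(14)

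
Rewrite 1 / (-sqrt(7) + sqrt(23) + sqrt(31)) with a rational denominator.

(-47*sqrt(7) - sqrt(31) + 15*sqrt(23) + 2*sqrt(4991))/643

Group as (sqrt(23) + sqrt(31)) - sqrt(7); multiply by (sqrt(23) + sqrt(31)) + sqrt(7), then rationalise the remaining surd.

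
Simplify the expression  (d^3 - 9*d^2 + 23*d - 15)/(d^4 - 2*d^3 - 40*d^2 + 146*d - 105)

Factor: d^3 - 9*d^2 + 23*d - 15 = (d - 1)*(d - 5)*(d - 3);  d^4 - 2*d^3 - 40*d^2 + 146*d - 105 = (d - 5)*(d - 1)*(d + 7)*(d - 3)
Cancel the common factors (d - 1), (d - 3), (d - 5).

1/(d + 7)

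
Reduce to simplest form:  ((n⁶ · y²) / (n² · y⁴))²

n⁸/y⁴

Inside the bracket: n⁴ · (y^-2)
Raise to the power 2: n⁸ · (y^-4)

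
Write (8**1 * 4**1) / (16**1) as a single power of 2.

8**1 = 2**3; 4**1 = 2**2; 16**1 = 2**4
Combine exponents: 2**1

2**1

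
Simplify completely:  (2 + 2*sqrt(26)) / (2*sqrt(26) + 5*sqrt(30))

Multiply numerator and denominator by -5*sqrt(30) + 2*sqrt(26).
Denominator becomes -646; numerator becomes -20*sqrt(195) - 10*sqrt(30) + 4*sqrt(26) + 104.

(-52 - 2*sqrt(26) + 5*sqrt(30) + 10*sqrt(195))/323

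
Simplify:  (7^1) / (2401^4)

7^1 = 7^1; 2401^4 = 7^16
Combine exponents: 7^(-15)

7^(-15)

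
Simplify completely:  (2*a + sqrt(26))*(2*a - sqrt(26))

(2*a)**2 - (sqrt(26))**2 = 4*a**2 - 26.

4*a**2 - 26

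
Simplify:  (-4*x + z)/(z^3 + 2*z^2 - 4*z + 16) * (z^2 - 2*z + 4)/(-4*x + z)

Factor: z^3 + 2*z^2 - 4*z + 16 = (z + 4)*(z^2 - 2*z + 4)
Cancel the common factors (z^2 - 2*z + 4), (-4*x + z).

1/(z + 4)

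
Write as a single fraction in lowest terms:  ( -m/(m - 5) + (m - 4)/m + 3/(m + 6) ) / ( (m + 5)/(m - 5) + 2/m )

(-6*m**2 - 49*m + 120)/(m**3 + 13*m**2 + 32*m - 60)

Numerator: -m/(m - 5) + (m - 4)/m + 3/(m + 6) = (-6*m**2 - 49*m + 120)/(m**3 + m**2 - 30*m)
Denominator: (m + 5)/(m - 5) + 2/m = (m**2 + 7*m - 10)/(m**2 - 5*m)
Divide: ((-6*m**2 - 49*m + 120)/(m**3 + m**2 - 30*m)) · ((m**2 - 5*m)/(m**2 + 7*m - 10)) = (-6*m**2 - 49*m + 120)/(m**3 + 13*m**2 + 32*m - 60)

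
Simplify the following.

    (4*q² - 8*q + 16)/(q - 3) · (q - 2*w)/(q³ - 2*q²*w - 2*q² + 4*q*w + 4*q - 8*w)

4/(q - 3)

Factor: 4*q² - 8*q + 16 = 4·(q² - 2*q + 4);  q³ - 2*q²*w - 2*q² + 4*q*w + 4*q - 8*w = (q² - 2*q + 4)·(q - 2*w)
Cancel the common factors (q² - 2*q + 4), (q - 2*w).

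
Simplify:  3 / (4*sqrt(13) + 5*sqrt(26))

(-12*sqrt(13) + 15*sqrt(26))/442

Multiply numerator and denominator by -4*sqrt(13) + 5*sqrt(26).
Denominator becomes 442; numerator becomes -12*sqrt(13) + 15*sqrt(26).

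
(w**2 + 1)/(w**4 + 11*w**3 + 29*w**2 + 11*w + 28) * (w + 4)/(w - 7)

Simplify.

1/(w**2 - 49)

Factor: w**4 + 11*w**3 + 29*w**2 + 11*w + 28 = (w + 7)*(w + 4)*(w**2 + 1)
Cancel the common factors (w**2 + 1), (w + 4).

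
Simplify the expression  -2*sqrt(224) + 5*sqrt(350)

17*sqrt(14)

2*sqrt(224) = 8*sqrt(14); 5*sqrt(350) = 25*sqrt(14)
Combine: (-8 + 25)·sqrt(14) = 17*sqrt(14)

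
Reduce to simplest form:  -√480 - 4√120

-12*√30

√480 = 4*√30; 4√120 = 8*√30
Combine: (-4 - 8)·√30 = -12*√30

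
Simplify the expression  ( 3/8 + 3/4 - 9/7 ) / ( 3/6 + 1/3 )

-27/140

Numerator: 3/8 + 3/4 - 9/7 = -9/56
Denominator: 3/6 + 1/3 = 5/6
Divide: (-9/56) · (6/5) = -27/140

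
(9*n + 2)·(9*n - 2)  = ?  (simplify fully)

Difference of squares with P = 9*n, Q = 2.

81*n² - 4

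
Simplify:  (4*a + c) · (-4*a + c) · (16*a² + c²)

(c+(4*a))(c-(4*a)) = -16*a² + c²; continue pairing.

-256*a⁴ + c⁴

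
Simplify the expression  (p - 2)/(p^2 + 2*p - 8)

Factor: p^2 + 2*p - 8 = (p + 4)*(p - 2)
Cancel the common factor (p - 2).

1/(p + 4)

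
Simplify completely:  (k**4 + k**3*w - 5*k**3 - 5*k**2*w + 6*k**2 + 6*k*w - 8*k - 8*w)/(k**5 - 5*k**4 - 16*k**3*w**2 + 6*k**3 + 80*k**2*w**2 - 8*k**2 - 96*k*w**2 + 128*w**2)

(-k - w)/(-k**2 + 16*w**2)

Factor: k**4 + k**3*w - 5*k**3 - 5*k**2*w + 6*k**2 + 6*k*w - 8*k - 8*w = (k**2 - k + 2)*(k + w)*(k - 4);  k**5 - 5*k**4 - 16*k**3*w**2 + 6*k**3 + 80*k**2*w**2 - 8*k**2 - 96*k*w**2 + 128*w**2 = (k + 4*w)*(k**2 - k + 2)*(k - 4*w)*(k - 4)
Cancel the common factors (k**2 - k + 2), (k - 4).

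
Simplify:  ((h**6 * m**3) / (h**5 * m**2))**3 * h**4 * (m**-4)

h**7/m

Inside the bracket: h**1 * m**1
Raise to the power 3: h**3 * m**3
Multiply by h**4 * (m**-4): add exponents.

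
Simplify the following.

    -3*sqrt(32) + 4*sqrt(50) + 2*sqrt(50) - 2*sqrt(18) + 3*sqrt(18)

21*sqrt(2)

3*sqrt(32) = 12*sqrt(2); 4*sqrt(50) = 20*sqrt(2); 2*sqrt(50) = 10*sqrt(2); 2*sqrt(18) = 6*sqrt(2); 3*sqrt(18) = 9*sqrt(2)
Combine: (-12 + 20 + 10 - 6 + 9)·sqrt(2) = 21*sqrt(2)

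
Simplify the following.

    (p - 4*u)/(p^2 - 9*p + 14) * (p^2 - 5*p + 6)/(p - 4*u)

(p - 3)/(p - 7)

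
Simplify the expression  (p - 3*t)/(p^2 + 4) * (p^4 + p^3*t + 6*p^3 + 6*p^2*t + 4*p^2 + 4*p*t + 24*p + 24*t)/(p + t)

p^2 - 3*p*t + 6*p - 18*t

Factor: p^4 + p^3*t + 6*p^3 + 6*p^2*t + 4*p^2 + 4*p*t + 24*p + 24*t = (p^2 + 4)*(p + 6)*(p + t)
Cancel the common factors (p^2 + 4), (p + t).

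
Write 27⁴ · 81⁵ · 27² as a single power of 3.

27⁴ = 3^12; 81⁵ = 3^20; 27² = 3^6
Combine exponents: 3^38

3^38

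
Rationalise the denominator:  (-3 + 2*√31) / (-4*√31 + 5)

(-233 + 2*√31)/471

Multiply numerator and denominator by 5 + 4*√31.
Denominator becomes -471; numerator becomes -2*√31 + 233.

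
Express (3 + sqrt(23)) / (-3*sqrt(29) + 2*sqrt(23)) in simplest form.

(-3*sqrt(667) - 9*sqrt(29) - 46 - 6*sqrt(23))/169

Multiply numerator and denominator by 2*sqrt(23) + 3*sqrt(29).
Denominator becomes -169; numerator becomes 6*sqrt(23) + 46 + 9*sqrt(29) + 3*sqrt(667).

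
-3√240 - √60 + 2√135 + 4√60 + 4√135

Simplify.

3√240 = 12*√15; √60 = 2*√15; 2√135 = 6*√15; 4√60 = 8*√15; 4√135 = 12*√15
Combine: (-12 - 2 + 6 + 8 + 12)·√15 = 12*√15

12*√15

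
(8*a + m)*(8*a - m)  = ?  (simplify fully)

64*a**2 - m**2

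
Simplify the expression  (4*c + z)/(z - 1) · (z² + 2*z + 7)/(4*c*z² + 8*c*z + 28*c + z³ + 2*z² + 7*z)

Factor: 4*c*z² + 8*c*z + 28*c + z³ + 2*z² + 7*z = (4*c + z)·(z² + 2*z + 7)
Cancel the common factors (z² + 2*z + 7), (4*c + z).

1/(z - 1)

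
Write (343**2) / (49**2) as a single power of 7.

7**2

343**2 = 7**6; 49**2 = 7**4
Combine exponents: 7**2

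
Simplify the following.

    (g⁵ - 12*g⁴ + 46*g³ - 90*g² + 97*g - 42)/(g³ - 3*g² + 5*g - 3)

g² - 9*g + 14

Factor: g⁵ - 12*g⁴ + 46*g³ - 90*g² + 97*g - 42 = (g - 2)·(g² - 2*g + 3)·(g - 7)·(g - 1);  g³ - 3*g² + 5*g - 3 = (g - 1)·(g² - 2*g + 3)
Cancel the common factors (g² - 2*g + 3), (g - 1).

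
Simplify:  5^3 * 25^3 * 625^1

5^3 = 5^3; 25^3 = 5^6; 625^1 = 5^4
Combine exponents: 5^13

5^13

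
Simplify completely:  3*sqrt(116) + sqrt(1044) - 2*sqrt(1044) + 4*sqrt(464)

3*sqrt(116) = 6*sqrt(29); sqrt(1044) = 6*sqrt(29); 2*sqrt(1044) = 12*sqrt(29); 4*sqrt(464) = 16*sqrt(29)
Combine: (6 + 6 - 12 + 16)·sqrt(29) = 16*sqrt(29)

16*sqrt(29)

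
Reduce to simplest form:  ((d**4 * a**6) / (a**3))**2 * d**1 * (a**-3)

a**3*d**9

Inside the bracket: d**4 * a**3
Raise to the power 2: d**8 * a**6
Multiply by d**1 * (a**-3): add exponents.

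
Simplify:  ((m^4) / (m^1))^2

Inside the bracket: m^3
Raise to the power 2: m^6

m^6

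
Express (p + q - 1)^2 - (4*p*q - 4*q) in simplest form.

(-p + q + 1)^2

After expansion: p^2 - 2*p*q - 2*p + q^2 + 2*q + 1 — a perfect-square trinomial.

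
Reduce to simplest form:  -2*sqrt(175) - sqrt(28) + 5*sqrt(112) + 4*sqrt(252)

2*sqrt(175) = 10*sqrt(7); sqrt(28) = 2*sqrt(7); 5*sqrt(112) = 20*sqrt(7); 4*sqrt(252) = 24*sqrt(7)
Combine: (-10 - 2 + 20 + 24)·sqrt(7) = 32*sqrt(7)

32*sqrt(7)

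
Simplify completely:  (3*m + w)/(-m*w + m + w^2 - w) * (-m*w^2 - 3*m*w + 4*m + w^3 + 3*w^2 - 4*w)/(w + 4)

Factor: -m*w + m + w^2 - w = (w - 1)*(-m + w);  -m*w^2 - 3*m*w + 4*m + w^3 + 3*w^2 - 4*w = (w + 4)*(-m + w)*(w - 1)
Cancel the common factors (w + 4), (-m + w), (w - 1).

3*m + w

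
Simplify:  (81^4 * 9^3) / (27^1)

3^19

81^4 = 3^16; 9^3 = 3^6; 27^1 = 3^3
Combine exponents: 3^19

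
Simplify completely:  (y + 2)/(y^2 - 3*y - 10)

1/(y - 5)

Factor: y^2 - 3*y - 10 = (y - 5)*(y + 2)
Cancel the common factor (y + 2).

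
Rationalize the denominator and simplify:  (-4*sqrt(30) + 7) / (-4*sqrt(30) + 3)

(-16*sqrt(30) + 459)/471

Multiply numerator and denominator by 3 + 4*sqrt(30).
Denominator becomes -471; numerator becomes -459 + 16*sqrt(30).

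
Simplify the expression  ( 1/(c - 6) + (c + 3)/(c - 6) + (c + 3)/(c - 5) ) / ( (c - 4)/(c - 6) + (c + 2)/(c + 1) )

Numerator: 1/(c - 6) + (c + 3)/(c - 6) + (c + 3)/(c - 5) = (2*c^2 - 4*c - 38)/(c^2 - 11*c + 30)
Denominator: (c - 4)/(c - 6) + (c + 2)/(c + 1) = (2*c^2 - 7*c - 16)/(c^2 - 5*c - 6)
Divide: ((2*c^2 - 4*c - 38)/(c^2 - 11*c + 30)) · ((c^2 - 5*c - 6)/(2*c^2 - 7*c - 16)) = (2*c^3 - 2*c^2 - 42*c - 38)/(2*c^3 - 17*c^2 + 19*c + 80)

(2*c^3 - 2*c^2 - 42*c - 38)/(2*c^3 - 17*c^2 + 19*c + 80)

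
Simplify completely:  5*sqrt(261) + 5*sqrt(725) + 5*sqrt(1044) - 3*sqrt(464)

58*sqrt(29)

5*sqrt(261) = 15*sqrt(29); 5*sqrt(725) = 25*sqrt(29); 5*sqrt(1044) = 30*sqrt(29); 3*sqrt(464) = 12*sqrt(29)
Combine: (15 + 25 + 30 - 12)·sqrt(29) = 58*sqrt(29)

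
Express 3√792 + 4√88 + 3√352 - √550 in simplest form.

3√792 = 18*√22; 4√88 = 8*√22; 3√352 = 12*√22; √550 = 5*√22
Combine: (18 + 8 + 12 - 5)·√22 = 33*√22

33*√22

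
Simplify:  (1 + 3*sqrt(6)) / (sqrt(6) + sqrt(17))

(-18 - sqrt(6) + sqrt(17) + 3*sqrt(102))/11

Multiply numerator and denominator by -sqrt(17) + sqrt(6).
Denominator becomes -11; numerator becomes -3*sqrt(102) - sqrt(17) + sqrt(6) + 18.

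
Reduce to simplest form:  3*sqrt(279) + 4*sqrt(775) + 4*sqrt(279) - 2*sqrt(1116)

29*sqrt(31)

3*sqrt(279) = 9*sqrt(31); 4*sqrt(775) = 20*sqrt(31); 4*sqrt(279) = 12*sqrt(31); 2*sqrt(1116) = 12*sqrt(31)
Combine: (9 + 20 + 12 - 12)·sqrt(31) = 29*sqrt(31)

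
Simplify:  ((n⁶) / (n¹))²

n^10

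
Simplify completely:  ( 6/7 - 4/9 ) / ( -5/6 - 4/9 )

Numerator: 6/7 - 4/9 = 26/63
Denominator: -5/6 - 4/9 = -23/18
Divide: (26/63) · (-18/23) = -52/161

-52/161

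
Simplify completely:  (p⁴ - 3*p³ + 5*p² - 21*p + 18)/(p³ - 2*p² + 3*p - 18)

Factor: p⁴ - 3*p³ + 5*p² - 21*p + 18 = (p² + p + 6)·(p - 3)·(p - 1);  p³ - 2*p² + 3*p - 18 = (p² + p + 6)·(p - 3)
Cancel the common factors (p² + p + 6), (p - 3).

p - 1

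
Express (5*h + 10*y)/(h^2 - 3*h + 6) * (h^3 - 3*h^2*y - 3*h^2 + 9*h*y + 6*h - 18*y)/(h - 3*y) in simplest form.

5*h + 10*y

Factor: 5*h + 10*y = 5*(h + 2*y);  h^3 - 3*h^2*y - 3*h^2 + 9*h*y + 6*h - 18*y = (h - 3*y)*(h^2 - 3*h + 6)
Cancel the common factors (h^2 - 3*h + 6), (h - 3*y).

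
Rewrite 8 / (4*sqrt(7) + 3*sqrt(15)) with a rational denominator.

Multiply numerator and denominator by -3*sqrt(15) + 4*sqrt(7).
Denominator becomes -23; numerator becomes -24*sqrt(15) + 32*sqrt(7).

(-32*sqrt(7) + 24*sqrt(15))/23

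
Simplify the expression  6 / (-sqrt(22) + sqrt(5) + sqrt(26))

(-54*sqrt(22) + 6*sqrt(26) + 258*sqrt(5) + 24*sqrt(715))/439

Group as (sqrt(5) + sqrt(26)) - sqrt(22); multiply by (sqrt(5) + sqrt(26)) + sqrt(22), then rationalise the remaining surd.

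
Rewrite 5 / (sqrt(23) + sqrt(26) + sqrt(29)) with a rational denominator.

Group as (sqrt(23) + sqrt(29)) + sqrt(26); multiply by (sqrt(23) + sqrt(29)) - sqrt(26), then rationalise the remaining surd.

(-5*sqrt(17342) + 50*sqrt(29) + 65*sqrt(26) + 80*sqrt(23))/996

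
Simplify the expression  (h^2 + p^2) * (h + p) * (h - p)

h^4 - p^4

Telescope via difference of squares: (h+p)(h-p) = h^2 - p^2, then repeat with the next factor.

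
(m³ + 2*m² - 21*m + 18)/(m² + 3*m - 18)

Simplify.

Factor: m³ + 2*m² - 21*m + 18 = (m - 1)·(m + 6)·(m - 3);  m² + 3*m - 18 = (m - 3)·(m + 6)
Cancel the common factors (m - 3), (m + 6).

m - 1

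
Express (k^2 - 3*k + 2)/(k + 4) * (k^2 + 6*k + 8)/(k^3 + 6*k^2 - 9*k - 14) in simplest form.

Factor: k^2 - 3*k + 2 = (k - 2)*(k - 1);  k^2 + 6*k + 8 = (k + 4)*(k + 2);  k^3 + 6*k^2 - 9*k - 14 = (k + 1)*(k + 7)*(k - 2)
Cancel the common factors (k + 4), (k - 2).

(k^2 + k - 2)/(k^2 + 8*k + 7)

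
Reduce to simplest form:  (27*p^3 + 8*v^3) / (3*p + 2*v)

Factor as (a+b)(a^2-ab+b^2) with a=(3*p), b=(2*v).

9*p^2 - 6*p*v + 4*v^2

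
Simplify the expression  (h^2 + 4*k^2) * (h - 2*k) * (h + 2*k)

h^4 - 16*k^4

(h+(2*k))(h-(2*k)) = h^2 - 4*k^2; continue pairing.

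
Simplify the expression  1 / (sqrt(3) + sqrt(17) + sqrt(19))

(-2*sqrt(969) + sqrt(19) + 5*sqrt(17) + 33*sqrt(3))/203

Group as (sqrt(3) + sqrt(17)) + sqrt(19); multiply by (sqrt(3) + sqrt(17)) - sqrt(19), then rationalise the remaining surd.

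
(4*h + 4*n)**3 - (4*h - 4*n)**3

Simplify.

128*n*(3*h**2 + n**2)

Only the odd-power cross terms survive.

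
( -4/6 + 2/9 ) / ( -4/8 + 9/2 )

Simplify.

Numerator: -4/6 + 2/9 = -4/9
Denominator: -4/8 + 9/2 = 4
Divide: (-4/9) · (1/4) = -1/9

-1/9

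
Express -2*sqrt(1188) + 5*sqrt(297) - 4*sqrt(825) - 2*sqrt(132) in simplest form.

2*sqrt(1188) = 12*sqrt(33); 5*sqrt(297) = 15*sqrt(33); 4*sqrt(825) = 20*sqrt(33); 2*sqrt(132) = 4*sqrt(33)
Combine: (-12 + 15 - 20 - 4)·sqrt(33) = -21*sqrt(33)

-21*sqrt(33)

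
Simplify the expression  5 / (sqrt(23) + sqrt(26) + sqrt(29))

Group as (sqrt(26) + sqrt(29)) + sqrt(23); multiply by (sqrt(26) + sqrt(29)) - sqrt(23), then rationalise the remaining surd.

(-5*sqrt(17342) + 50*sqrt(29) + 65*sqrt(26) + 80*sqrt(23))/996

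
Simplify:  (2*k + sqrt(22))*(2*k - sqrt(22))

Product of conjugates: (P+Q)(P-Q) = P^2 - Q^2.

4*k^2 - 22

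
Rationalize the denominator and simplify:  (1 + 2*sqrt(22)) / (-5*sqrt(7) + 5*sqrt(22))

Multiply numerator and denominator by 5*sqrt(7) + 5*sqrt(22).
Denominator becomes 375; numerator becomes 5*sqrt(7) + 5*sqrt(22) + 10*sqrt(154) + 220.

(sqrt(7) + sqrt(22) + 2*sqrt(154) + 44)/75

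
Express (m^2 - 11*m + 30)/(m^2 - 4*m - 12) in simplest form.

(m - 5)/(m + 2)

Factor: m^2 - 11*m + 30 = (m - 5)*(m - 6);  m^2 - 4*m - 12 = (m + 2)*(m - 6)
Cancel the common factor (m - 6).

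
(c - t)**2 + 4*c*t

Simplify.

(c + t)**2

After expansion: c**2 + 2*c*t + t**2 — a perfect-square trinomial.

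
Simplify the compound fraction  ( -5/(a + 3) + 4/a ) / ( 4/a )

Numerator: -5/(a + 3) + 4/a = (-a + 12)/(a^2 + 3*a)
Denominator: 4/a = 4/a
Divide: ((-a + 12)/(a^2 + 3*a)) · (a/4) = (-a + 12)/(4*a + 12)

(-a + 12)/(4*a + 12)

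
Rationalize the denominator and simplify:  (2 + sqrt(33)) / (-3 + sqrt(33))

(5*sqrt(33) + 39)/24

Multiply numerator and denominator by -sqrt(33) - 3.
Denominator becomes -24; numerator becomes -39 - 5*sqrt(33).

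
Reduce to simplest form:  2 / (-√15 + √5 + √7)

Group as (√5 + √7) - √15; multiply by (√5 + √7) + √15, then rationalise the remaining surd.

(6*√15 + 26*√7 + 34*√5 + 20*√21)/131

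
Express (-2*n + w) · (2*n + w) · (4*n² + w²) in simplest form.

(w+(2*n))(w-(2*n)) = -4*n² + w²; continue pairing.

-16*n⁴ + w⁴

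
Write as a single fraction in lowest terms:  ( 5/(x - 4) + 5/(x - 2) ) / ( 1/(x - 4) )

(10*x - 30)/(x - 2)

Numerator: 5/(x - 4) + 5/(x - 2) = (10*x - 30)/(x^2 - 6*x + 8)
Denominator: 1/(x - 4) = 1/(x - 4)
Divide: ((10*x - 30)/(x^2 - 6*x + 8)) · (x - 4) = (10*x - 30)/(x - 2)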